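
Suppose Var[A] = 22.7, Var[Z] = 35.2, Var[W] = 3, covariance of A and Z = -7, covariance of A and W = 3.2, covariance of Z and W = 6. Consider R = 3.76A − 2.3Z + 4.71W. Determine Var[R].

Var[R] = 678.10126

Var[R] = a²·Var[A] + b²·Var[Z] + c²·Var[W] + 2ab·covariance of A and Z + 2ac·covariance of A and W + 2bc·covariance of Z and W, with a = 3.76, b = -2.3, c = 4.71.
= 320.92352 + 186.208 + 66.5523 + 121.072 + 113.34144 + (-129.996)
= 678.10126.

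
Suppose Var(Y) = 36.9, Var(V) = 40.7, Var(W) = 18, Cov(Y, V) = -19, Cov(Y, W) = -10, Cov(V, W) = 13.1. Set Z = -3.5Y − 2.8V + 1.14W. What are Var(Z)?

Var(Z) = 418.2754

Var(Z) = a²·Var(Y) + b²·Var(V) + c²·Var(W) + 2ab·Cov(Y, V) + 2ac·Cov(Y, W) + 2bc·Cov(V, W), with a = -3.5, b = -2.8, c = 1.14.
= 452.025 + 319.088 + 23.3928 + (-372.4) + 79.8 + (-83.6304)
= 418.2754.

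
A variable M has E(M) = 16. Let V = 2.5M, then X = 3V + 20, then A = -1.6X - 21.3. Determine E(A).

E(A) = -245.3

E(V) = 2.5·16 = 40.
E(X) = 3·40 + 20 = 140.
E(A) = (-1.6)·140 + (-21.3) = -245.3.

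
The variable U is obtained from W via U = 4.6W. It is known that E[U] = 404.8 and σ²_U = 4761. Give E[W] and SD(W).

From U = 4.6W: E[U] = a·E[W] + b, so E[W] = (E[U] − b)/a = (404.8 − 0)/4.6 = 88.
SD(U) = √4761 = 69.
SD(U) = |a|·SD(W), so SD(W) = 69/|4.6| = 15.

E[W] = 88, SD(W) = 15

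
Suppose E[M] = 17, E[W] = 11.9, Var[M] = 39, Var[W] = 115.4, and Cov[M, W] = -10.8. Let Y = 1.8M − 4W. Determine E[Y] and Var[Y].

E[Y] = 1.8·E[M] + (-4)·E[W] = 1.8·17 + (-4)·11.9 = -17.
Var[Y] = a²·Var[M] + b²·Var[W] + 2ab·Cov[M, W] with a = 1.8, b = -4.
= 1.8²·39 + (-4)²·115.4 + 2·1.8·(-4)·(-10.8)
= 126.36 + 1846.4 + 155.52 = 2128.28.

E[Y] = -17, Var[Y] = 2128.28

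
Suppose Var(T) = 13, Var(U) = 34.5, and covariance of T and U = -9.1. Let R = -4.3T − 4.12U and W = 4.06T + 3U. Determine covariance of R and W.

By bilinearity, covariance of R and W = ac·Var(T) + bd·Var(U) + (ad+bc)·covariance of T and U, with a=-4.3, b=-4.12, c=4.06, d=3.
ac·Var(T) = (-4.3)·4.06·13 = -226.954
bd·Var(U) = (-4.12)·3·34.5 = -426.42
(ad+bc)·covariance of T and U = (-29.6272)·(-9.1) = 269.60752
covariance of R and W = -226.954 + (-426.42) + 269.60752 = -383.76648.

covariance of R and W = -383.76648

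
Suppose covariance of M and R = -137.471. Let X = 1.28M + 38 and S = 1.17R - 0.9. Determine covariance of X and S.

covariance of X and S = a·c·covariance of M and R = 1.28·1.17·(-137.471) = -205.8765696. Additive constants drop out.

covariance of X and S = -205.8765696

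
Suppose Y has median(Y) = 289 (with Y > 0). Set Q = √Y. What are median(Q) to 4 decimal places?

√Y is monotone on this domain, so median(Q) = √(289) = 17.

median(Q) = 17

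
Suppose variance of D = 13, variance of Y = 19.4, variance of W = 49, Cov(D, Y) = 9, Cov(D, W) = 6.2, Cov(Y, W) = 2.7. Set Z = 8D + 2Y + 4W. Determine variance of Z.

variance of Z = 2421.6

variance of Z = a²·variance of D + b²·variance of Y + c²·variance of W + 2ab·Cov(D, Y) + 2ac·Cov(D, W) + 2bc·Cov(Y, W), with a = 8, b = 2, c = 4.
= 832 + 77.6 + 784 + 288 + 396.8 + 43.2
= 2421.6.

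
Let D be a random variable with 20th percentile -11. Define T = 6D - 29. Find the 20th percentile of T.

Since a = 6 > 0 the transformation is increasing, so the 20th percentile of T = a·(P_{20} of D) + b = 6·(-11) + (-29) = -95.

20th percentile of T = -95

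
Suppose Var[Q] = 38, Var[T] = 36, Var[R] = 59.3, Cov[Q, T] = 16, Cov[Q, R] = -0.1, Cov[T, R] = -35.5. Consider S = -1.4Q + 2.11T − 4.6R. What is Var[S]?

Var[S] = 2082.8536

Var[S] = a²·Var[Q] + b²·Var[T] + c²·Var[R] + 2ab·Cov[Q, T] + 2ac·Cov[Q, R] + 2bc·Cov[T, R], with a = -1.4, b = 2.11, c = -4.6.
= 74.48 + 160.2756 + 1254.788 + (-94.528) + (-1.288) + 689.126
= 2082.8536.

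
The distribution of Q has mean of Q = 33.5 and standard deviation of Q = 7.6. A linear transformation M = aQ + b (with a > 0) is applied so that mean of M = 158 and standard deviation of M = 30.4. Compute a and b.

a = 4, b = 24

standard deviation of M = a·standard deviation of Q (a > 0), so a = 30.4/7.6 = 4.
mean of M = a·mean of Q + b, so b = 158 − 4·33.5 = 24.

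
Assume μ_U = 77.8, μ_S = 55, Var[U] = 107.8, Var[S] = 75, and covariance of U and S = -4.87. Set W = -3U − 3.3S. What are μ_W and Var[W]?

μ_W = -414.9, Var[W] = 1690.524

μ_W = (-3)·μ_U + (-3.3)·μ_S = (-3)·77.8 + (-3.3)·55 = -414.9.
Var[W] = a²·Var[U] + b²·Var[S] + 2ab·covariance of U and S with a = -3, b = -3.3.
= (-3)²·107.8 + (-3.3)²·75 + 2·(-3)·(-3.3)·(-4.87)
= 970.2 + 816.75 + (-96.426) = 1690.524.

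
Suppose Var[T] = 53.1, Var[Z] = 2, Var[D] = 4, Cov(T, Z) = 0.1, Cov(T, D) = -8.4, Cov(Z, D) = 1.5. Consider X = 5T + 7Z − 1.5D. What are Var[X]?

Var[X] = a²·Var[T] + b²·Var[Z] + c²·Var[D] + 2ab·Cov(T, Z) + 2ac·Cov(T, D) + 2bc·Cov(Z, D), with a = 5, b = 7, c = -1.5.
= 1327.5 + 98 + 9 + 7 + 126 + (-31.5)
= 1536.

Var[X] = 1536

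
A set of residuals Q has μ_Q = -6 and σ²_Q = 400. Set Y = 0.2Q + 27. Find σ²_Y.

Y = 0.2Q + 27 is linear with a = 0.2, b = 27.
σ²_Y = a²·σ²_Q = 0.2²·400 = 16 (the additive constant 27 does not affect variance).

σ²_Y = 16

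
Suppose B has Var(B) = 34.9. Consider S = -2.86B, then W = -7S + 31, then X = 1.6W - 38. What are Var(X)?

Var(S) = (-2.86)²·34.9 = 285.46804.
Var(W) = (-7)²·285.46804 = 13987.93396.
Var(X) = 1.6²·13987.93396 = 35809.1109376.

Var(X) = 35809.1109376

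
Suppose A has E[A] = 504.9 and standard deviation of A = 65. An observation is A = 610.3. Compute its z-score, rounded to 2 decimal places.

z = 1.62

z = (A − E[A]) / standard deviation of A = (610.3 − 504.9) / 65 ≈ 1.62.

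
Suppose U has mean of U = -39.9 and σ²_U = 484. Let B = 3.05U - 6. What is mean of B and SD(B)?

B = 3.05U - 6 is linear with a = 3.05, b = -6.
mean of B = a·mean of U + b = 3.05·(-39.9) + (-6) = -127.695.
SD(U) = √484 = 22.
SD(B) = |a|·SD(U) = |3.05|·22 = 67.1.

mean of B = -127.695, SD(B) = 67.1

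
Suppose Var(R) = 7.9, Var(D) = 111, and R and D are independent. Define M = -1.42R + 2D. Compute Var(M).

Var(M) = a²·Var(R) + b²·Var(D) + 2ab·Cov(R, D) with a = -1.42, b = 2.
Independence gives Cov(R, D) = 0.
= (-1.42)²·7.9 + 2²·111 + 2·(-1.42)·2·0
= 15.92956 + 444 + 0 = 459.92956.

Var(M) = 459.92956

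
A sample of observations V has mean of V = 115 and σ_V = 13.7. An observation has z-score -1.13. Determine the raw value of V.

V = 99.519

V = mean of V + z·σ_V = 115 + (-1.13)·13.7 = 99.519.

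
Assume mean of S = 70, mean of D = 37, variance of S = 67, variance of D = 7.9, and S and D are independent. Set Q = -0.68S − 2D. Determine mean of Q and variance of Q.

mean of Q = (-0.68)·mean of S + (-2)·mean of D = (-0.68)·70 + (-2)·37 = -121.6.
variance of Q = a²·variance of S + b²·variance of D + 2ab·covariance of S and D with a = -0.68, b = -2.
Independence gives covariance of S and D = 0.
= (-0.68)²·67 + (-2)²·7.9 + 2·(-0.68)·(-2)·0
= 30.9808 + 31.6 + 0 = 62.5808.

mean of Q = -121.6, variance of Q = 62.5808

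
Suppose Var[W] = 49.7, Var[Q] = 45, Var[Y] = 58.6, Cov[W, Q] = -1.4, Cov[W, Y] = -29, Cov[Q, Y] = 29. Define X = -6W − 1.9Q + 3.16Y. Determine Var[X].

Var[X] = a²·Var[W] + b²·Var[Q] + c²·Var[Y] + 2ab·Cov[W, Q] + 2ac·Cov[W, Y] + 2bc·Cov[Q, Y], with a = -6, b = -1.9, c = 3.16.
= 1789.2 + 162.45 + 585.15616 + (-31.92) + 1099.68 + (-348.232)
= 3256.33416.

Var[X] = 3256.33416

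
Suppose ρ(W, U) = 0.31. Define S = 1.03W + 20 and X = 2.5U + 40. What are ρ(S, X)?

Linear rescalings preserve correlation up to sign; here the slopes 1.03 and 2.5 have the same sign, so ρ(S, X) = ρ(W, U) = 0.31.

ρ(S, X) = 0.31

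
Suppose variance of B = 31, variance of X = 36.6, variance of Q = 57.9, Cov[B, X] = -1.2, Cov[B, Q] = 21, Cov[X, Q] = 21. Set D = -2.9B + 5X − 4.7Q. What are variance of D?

variance of D = a²·variance of B + b²·variance of X + c²·variance of Q + 2ab·Cov[B, X] + 2ac·Cov[B, Q] + 2bc·Cov[X, Q], with a = -2.9, b = 5, c = -4.7.
= 260.71 + 915 + 1279.011 + 34.8 + 572.46 + (-987)
= 2074.981.

variance of D = 2074.981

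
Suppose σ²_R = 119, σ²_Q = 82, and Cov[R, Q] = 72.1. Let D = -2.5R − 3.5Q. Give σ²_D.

σ²_D = a²·σ²_R + b²·σ²_Q + 2ab·Cov[R, Q] with a = -2.5, b = -3.5.
= (-2.5)²·119 + (-3.5)²·82 + 2·(-2.5)·(-3.5)·72.1
= 743.75 + 1004.5 + 1261.75 = 3010.

σ²_D = 3010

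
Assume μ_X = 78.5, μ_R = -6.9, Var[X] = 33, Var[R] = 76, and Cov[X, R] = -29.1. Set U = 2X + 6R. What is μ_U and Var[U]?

μ_U = 115.6, Var[U] = 2169.6

μ_U = 2·μ_X + 6·μ_R = 2·78.5 + 6·(-6.9) = 115.6.
Var[U] = a²·Var[X] + b²·Var[R] + 2ab·Cov[X, R] with a = 2, b = 6.
= 2²·33 + 6²·76 + 2·2·6·(-29.1)
= 132 + 2736 + (-698.4) = 2169.6.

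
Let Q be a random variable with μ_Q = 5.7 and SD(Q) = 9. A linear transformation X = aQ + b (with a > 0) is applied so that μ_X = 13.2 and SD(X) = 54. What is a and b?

a = 6, b = -21

SD(X) = a·SD(Q) (a > 0), so a = 54/9 = 6.
μ_X = a·μ_Q + b, so b = 13.2 − 6·5.7 = -21.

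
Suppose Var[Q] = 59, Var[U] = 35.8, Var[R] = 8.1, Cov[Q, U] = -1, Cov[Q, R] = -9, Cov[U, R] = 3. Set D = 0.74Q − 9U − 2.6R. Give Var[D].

Var[D] = a²·Var[Q] + b²·Var[U] + c²·Var[R] + 2ab·Cov[Q, U] + 2ac·Cov[Q, R] + 2bc·Cov[U, R], with a = 0.74, b = -9, c = -2.6.
= 32.3084 + 2899.8 + 54.756 + 13.32 + 34.632 + 140.4
= 3175.2164.

Var[D] = 3175.2164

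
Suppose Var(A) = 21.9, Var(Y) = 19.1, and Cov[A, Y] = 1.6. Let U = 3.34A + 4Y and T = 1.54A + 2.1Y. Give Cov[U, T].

By bilinearity, Cov[U, T] = ac·Var(A) + bd·Var(Y) + (ad+bc)·Cov[A, Y], with a=3.34, b=4, c=1.54, d=2.1.
ac·Var(A) = 3.34·1.54·21.9 = 112.64484
bd·Var(Y) = 4·2.1·19.1 = 160.44
(ad+bc)·Cov[A, Y] = (13.174)·1.6 = 21.0784
Cov[U, T] = 112.64484 + 160.44 + 21.0784 = 294.16324.

Cov[U, T] = 294.16324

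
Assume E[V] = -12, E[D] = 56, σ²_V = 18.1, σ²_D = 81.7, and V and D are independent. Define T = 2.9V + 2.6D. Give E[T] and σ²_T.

E[T] = 2.9·E[V] + 2.6·E[D] = 2.9·(-12) + 2.6·56 = 110.8.
σ²_T = a²·σ²_V + b²·σ²_D + 2ab·covariance of V and D with a = 2.9, b = 2.6.
Independence gives covariance of V and D = 0.
= 2.9²·18.1 + 2.6²·81.7 + 2·2.9·2.6·0
= 152.221 + 552.292 + 0 = 704.513.

E[T] = 110.8, σ²_T = 704.513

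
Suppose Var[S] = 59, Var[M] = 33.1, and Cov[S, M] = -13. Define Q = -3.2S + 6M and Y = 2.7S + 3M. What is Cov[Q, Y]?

By bilinearity, Cov[Q, Y] = ac·Var[S] + bd·Var[M] + (ad+bc)·Cov[S, M], with a=-3.2, b=6, c=2.7, d=3.
ac·Var[S] = (-3.2)·2.7·59 = -509.76
bd·Var[M] = 6·3·33.1 = 595.8
(ad+bc)·Cov[S, M] = (6.6)·(-13) = -85.8
Cov[Q, Y] = -509.76 + 595.8 + (-85.8) = 0.24.

Cov[Q, Y] = 0.24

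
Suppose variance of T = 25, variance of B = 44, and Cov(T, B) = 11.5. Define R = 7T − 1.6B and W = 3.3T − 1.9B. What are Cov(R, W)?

Cov(R, W) = 497.59

By bilinearity, Cov(R, W) = ac·variance of T + bd·variance of B + (ad+bc)·Cov(T, B), with a=7, b=-1.6, c=3.3, d=-1.9.
ac·variance of T = 7·3.3·25 = 577.5
bd·variance of B = (-1.6)·(-1.9)·44 = 133.76
(ad+bc)·Cov(T, B) = (-18.58)·11.5 = -213.67
Cov(R, W) = 577.5 + 133.76 + (-213.67) = 497.59.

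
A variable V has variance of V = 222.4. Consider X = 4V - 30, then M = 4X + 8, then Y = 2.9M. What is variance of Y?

variance of X = 4²·222.4 = 3558.4.
variance of M = 4²·3558.4 = 56934.4.
variance of Y = 2.9²·56934.4 = 478818.304.

variance of Y = 478818.304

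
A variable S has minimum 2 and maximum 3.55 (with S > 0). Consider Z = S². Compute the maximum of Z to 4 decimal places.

max(Z) = 12.6025

S² is increasing on this domain, so max(Z) comes from max(S) = 3.55: max(Z) = square(3.55) = 12.6025.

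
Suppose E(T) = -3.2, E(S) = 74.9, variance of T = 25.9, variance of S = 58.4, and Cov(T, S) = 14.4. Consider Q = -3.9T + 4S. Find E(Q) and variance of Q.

E(Q) = 312.08, variance of Q = 879.059

E(Q) = (-3.9)·E(T) + 4·E(S) = (-3.9)·(-3.2) + 4·74.9 = 312.08.
variance of Q = a²·variance of T + b²·variance of S + 2ab·Cov(T, S) with a = -3.9, b = 4.
= (-3.9)²·25.9 + 4²·58.4 + 2·(-3.9)·4·14.4
= 393.939 + 934.4 + (-449.28) = 879.059.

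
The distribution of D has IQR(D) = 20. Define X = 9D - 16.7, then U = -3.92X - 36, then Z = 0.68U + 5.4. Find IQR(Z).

IQR(X) = |9|·20 = 180.
IQR(U) = |-3.92|·180 = 705.6.
IQR(Z) = |0.68|·705.6 = 479.808.

IQR(Z) = 479.808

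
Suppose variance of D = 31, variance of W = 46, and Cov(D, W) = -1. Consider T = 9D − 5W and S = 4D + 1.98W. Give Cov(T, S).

By bilinearity, Cov(T, S) = ac·variance of D + bd·variance of W + (ad+bc)·Cov(D, W), with a=9, b=-5, c=4, d=1.98.
ac·variance of D = 9·4·31 = 1116
bd·variance of W = (-5)·1.98·46 = -455.4
(ad+bc)·Cov(D, W) = (-2.18)·(-1) = 2.18
Cov(T, S) = 1116 + (-455.4) + 2.18 = 662.78.

Cov(T, S) = 662.78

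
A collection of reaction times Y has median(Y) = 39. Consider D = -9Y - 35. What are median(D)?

A linear map preserves order up to sign, so median(D) = a·median(Y) + b = (-9)·39 + (-35) = -386.

median(D) = -386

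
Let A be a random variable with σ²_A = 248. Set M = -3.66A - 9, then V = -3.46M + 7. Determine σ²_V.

σ²_M = (-3.66)²·248 = 3322.1088.
σ²_V = (-3.46)²·3322.1088 = 39770.95771008.

σ²_V = 39770.95771008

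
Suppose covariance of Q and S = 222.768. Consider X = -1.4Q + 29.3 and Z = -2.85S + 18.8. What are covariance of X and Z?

covariance of X and Z = a·c·covariance of Q and S = (-1.4)·(-2.85)·222.768 = 888.84432. Additive constants drop out.

covariance of X and Z = 888.84432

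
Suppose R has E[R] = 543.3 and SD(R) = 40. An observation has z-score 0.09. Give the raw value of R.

R = E[R] + z·SD(R) = 543.3 + 0.09·40 = 546.9.

R = 546.9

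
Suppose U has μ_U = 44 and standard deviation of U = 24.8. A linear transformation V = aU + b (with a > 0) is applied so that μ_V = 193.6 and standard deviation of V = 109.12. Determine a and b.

a = 4.4, b = 0

standard deviation of V = a·standard deviation of U (a > 0), so a = 109.12/24.8 = 4.4.
μ_V = a·μ_U + b, so b = 193.6 − 4.4·44 = 0.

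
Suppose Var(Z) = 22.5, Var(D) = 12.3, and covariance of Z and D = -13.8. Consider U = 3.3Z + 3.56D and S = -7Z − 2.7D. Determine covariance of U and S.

covariance of U and S = -171.1236

By bilinearity, covariance of U and S = ac·Var(Z) + bd·Var(D) + (ad+bc)·covariance of Z and D, with a=3.3, b=3.56, c=-7, d=-2.7.
ac·Var(Z) = 3.3·(-7)·22.5 = -519.75
bd·Var(D) = 3.56·(-2.7)·12.3 = -118.2276
(ad+bc)·covariance of Z and D = (-33.83)·(-13.8) = 466.854
covariance of U and S = -519.75 + (-118.2276) + 466.854 = -171.1236.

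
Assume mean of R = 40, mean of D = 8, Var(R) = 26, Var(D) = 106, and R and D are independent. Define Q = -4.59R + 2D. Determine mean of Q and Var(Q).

mean of Q = -167.6, Var(Q) = 971.7706

mean of Q = (-4.59)·mean of R + 2·mean of D = (-4.59)·40 + 2·8 = -167.6.
Var(Q) = a²·Var(R) + b²·Var(D) + 2ab·covariance of R and D with a = -4.59, b = 2.
Independence gives covariance of R and D = 0.
= (-4.59)²·26 + 2²·106 + 2·(-4.59)·2·0
= 547.7706 + 424 + 0 = 971.7706.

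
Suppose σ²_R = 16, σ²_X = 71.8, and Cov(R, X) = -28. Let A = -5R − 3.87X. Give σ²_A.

σ²_A = 391.74142

σ²_A = a²·σ²_R + b²·σ²_X + 2ab·Cov(R, X) with a = -5, b = -3.87.
= (-5)²·16 + (-3.87)²·71.8 + 2·(-5)·(-3.87)·(-28)
= 400 + 1075.34142 + (-1083.6) = 391.74142.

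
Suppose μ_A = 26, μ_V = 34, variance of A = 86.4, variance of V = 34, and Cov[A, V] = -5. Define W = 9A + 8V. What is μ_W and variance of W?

μ_W = 9·μ_A + 8·μ_V = 9·26 + 8·34 = 506.
variance of W = a²·variance of A + b²·variance of V + 2ab·Cov[A, V] with a = 9, b = 8.
= 9²·86.4 + 8²·34 + 2·9·8·(-5)
= 6998.4 + 2176 + (-720) = 8454.4.

μ_W = 506, variance of W = 8454.4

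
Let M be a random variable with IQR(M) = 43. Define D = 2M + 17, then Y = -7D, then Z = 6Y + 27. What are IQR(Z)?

IQR(D) = |2|·43 = 86.
IQR(Y) = |-7|·86 = 602.
IQR(Z) = |6|·602 = 3612.

IQR(Z) = 3612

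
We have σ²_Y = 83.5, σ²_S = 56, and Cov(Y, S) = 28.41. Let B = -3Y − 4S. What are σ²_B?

σ²_B = 2329.34

σ²_B = a²·σ²_Y + b²·σ²_S + 2ab·Cov(Y, S) with a = -3, b = -4.
= (-3)²·83.5 + (-4)²·56 + 2·(-3)·(-4)·28.41
= 751.5 + 896 + 681.84 = 2329.34.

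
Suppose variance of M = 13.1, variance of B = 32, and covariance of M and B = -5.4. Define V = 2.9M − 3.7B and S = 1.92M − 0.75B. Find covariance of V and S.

covariance of V and S = 211.8474

By bilinearity, covariance of V and S = ac·variance of M + bd·variance of B + (ad+bc)·covariance of M and B, with a=2.9, b=-3.7, c=1.92, d=-0.75.
ac·variance of M = 2.9·1.92·13.1 = 72.9408
bd·variance of B = (-3.7)·(-0.75)·32 = 88.8
(ad+bc)·covariance of M and B = (-9.279)·(-5.4) = 50.1066
covariance of V and S = 72.9408 + 88.8 + 50.1066 = 211.8474.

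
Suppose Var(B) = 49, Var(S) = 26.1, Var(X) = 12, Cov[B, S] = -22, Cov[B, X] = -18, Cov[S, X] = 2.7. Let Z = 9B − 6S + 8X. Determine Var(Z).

Var(Z) = a²·Var(B) + b²·Var(S) + c²·Var(X) + 2ab·Cov[B, S] + 2ac·Cov[B, X] + 2bc·Cov[S, X], with a = 9, b = -6, c = 8.
= 3969 + 939.6 + 768 + 2376 + (-2592) + (-259.2)
= 5201.4.

Var(Z) = 5201.4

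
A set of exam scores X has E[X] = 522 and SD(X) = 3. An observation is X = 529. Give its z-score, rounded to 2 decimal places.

z = (X − E[X]) / SD(X) = (529 − 522) / 3 ≈ 2.33.

z = 2.33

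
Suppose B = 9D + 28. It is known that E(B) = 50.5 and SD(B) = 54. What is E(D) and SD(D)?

From B = 9D + 28: E(B) = a·E(D) + b, so E(D) = (E(B) − b)/a = (50.5 − 28)/9 = 2.5.
SD(B) = |a|·SD(D), so SD(D) = 54/|9| = 6.

E(D) = 2.5, SD(D) = 6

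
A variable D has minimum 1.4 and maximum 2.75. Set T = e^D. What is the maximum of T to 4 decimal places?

max(T) = 15.6426

e^D is increasing on this domain, so max(T) comes from max(D) = 2.75: max(T) = exp(2.75) ≈ 15.6426.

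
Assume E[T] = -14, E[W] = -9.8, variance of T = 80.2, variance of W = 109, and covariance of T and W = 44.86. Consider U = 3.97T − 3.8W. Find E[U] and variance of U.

E[U] = -18.34, variance of U = 1484.46826

E[U] = 3.97·E[T] + (-3.8)·E[W] = 3.97·(-14) + (-3.8)·(-9.8) = -18.34.
variance of U = a²·variance of T + b²·variance of W + 2ab·covariance of T and W with a = 3.97, b = -3.8.
= 3.97²·80.2 + (-3.8)²·109 + 2·3.97·(-3.8)·44.86
= 1264.02418 + 1573.96 + (-1353.51592) = 1484.46826.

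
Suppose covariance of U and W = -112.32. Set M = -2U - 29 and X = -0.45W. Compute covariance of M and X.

covariance of M and X = a·c·covariance of U and W = (-2)·(-0.45)·(-112.32) = -101.088. Additive constants drop out.

covariance of M and X = -101.088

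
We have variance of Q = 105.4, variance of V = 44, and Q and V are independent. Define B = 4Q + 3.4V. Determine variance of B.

variance of B = a²·variance of Q + b²·variance of V + 2ab·Cov(Q, V) with a = 4, b = 3.4.
Independence gives Cov(Q, V) = 0.
= 4²·105.4 + 3.4²·44 + 2·4·3.4·0
= 1686.4 + 508.64 + 0 = 2195.04.

variance of B = 2195.04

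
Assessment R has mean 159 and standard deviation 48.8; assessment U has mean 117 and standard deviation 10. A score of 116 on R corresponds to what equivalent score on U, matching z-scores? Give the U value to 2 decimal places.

U = 108.19

z = (116 − 159)/48.8 ≈ -0.8811.
U = 117 + z·10 = 117 + (116 − 159)·10/48.8 ≈ 108.19.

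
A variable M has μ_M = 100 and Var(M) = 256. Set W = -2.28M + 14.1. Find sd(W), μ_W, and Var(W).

sd(W) = 36.48, μ_W = -213.9, Var(W) = 1330.7904

W = -2.28M + 14.1 is linear with a = -2.28, b = 14.1.
sd(M) = √256 = 16.
sd(W) = |a|·sd(M) = |-2.28|·16 = 36.48.
μ_W = a·μ_M + b = (-2.28)·100 + 14.1 = -213.9.
Var(W) = a²·Var(M) = (-2.28)²·256 = 1330.7904 (the additive constant 14.1 does not affect variance).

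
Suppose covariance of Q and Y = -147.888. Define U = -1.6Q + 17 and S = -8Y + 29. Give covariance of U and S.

covariance of U and S = a·c·covariance of Q and Y = (-1.6)·(-8)·(-147.888) = -1892.9664. Additive constants drop out.

covariance of U and S = -1892.9664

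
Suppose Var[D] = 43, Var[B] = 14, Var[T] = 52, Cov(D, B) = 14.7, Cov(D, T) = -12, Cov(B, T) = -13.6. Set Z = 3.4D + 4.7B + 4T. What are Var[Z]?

Var[Z] = 1270.392

Var[Z] = a²·Var[D] + b²·Var[B] + c²·Var[T] + 2ab·Cov(D, B) + 2ac·Cov(D, T) + 2bc·Cov(B, T), with a = 3.4, b = 4.7, c = 4.
= 497.08 + 309.26 + 832 + 469.812 + (-326.4) + (-511.36)
= 1270.392.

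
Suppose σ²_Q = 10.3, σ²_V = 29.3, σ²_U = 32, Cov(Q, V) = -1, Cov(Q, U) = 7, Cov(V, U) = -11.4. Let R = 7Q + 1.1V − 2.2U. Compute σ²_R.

σ²_R = 519.209

σ²_R = a²·σ²_Q + b²·σ²_V + c²·σ²_U + 2ab·Cov(Q, V) + 2ac·Cov(Q, U) + 2bc·Cov(V, U), with a = 7, b = 1.1, c = -2.2.
= 504.7 + 35.453 + 154.88 + (-15.4) + (-215.6) + 55.176
= 519.209.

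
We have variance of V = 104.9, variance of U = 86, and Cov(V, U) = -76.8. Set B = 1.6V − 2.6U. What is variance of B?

variance of B = a²·variance of V + b²·variance of U + 2ab·Cov(V, U) with a = 1.6, b = -2.6.
= 1.6²·104.9 + (-2.6)²·86 + 2·1.6·(-2.6)·(-76.8)
= 268.544 + 581.36 + 638.976 = 1488.88.

variance of B = 1488.88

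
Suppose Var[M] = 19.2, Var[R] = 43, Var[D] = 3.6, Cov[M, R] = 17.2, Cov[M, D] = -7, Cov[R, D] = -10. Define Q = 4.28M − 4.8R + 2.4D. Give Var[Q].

Var[Q] = a²·Var[M] + b²·Var[R] + c²·Var[D] + 2ab·Cov[M, R] + 2ac·Cov[M, D] + 2bc·Cov[R, D], with a = 4.28, b = -4.8, c = 2.4.
= 351.71328 + 990.72 + 20.736 + (-706.7136) + (-143.808) + 230.4
= 743.04768.

Var[Q] = 743.04768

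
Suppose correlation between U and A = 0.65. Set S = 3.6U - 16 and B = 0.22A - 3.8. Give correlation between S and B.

Linear rescalings preserve correlation up to sign; here the slopes 3.6 and 0.22 have the same sign, so correlation between S and B = correlation between U and A = 0.65.

correlation between S and B = 0.65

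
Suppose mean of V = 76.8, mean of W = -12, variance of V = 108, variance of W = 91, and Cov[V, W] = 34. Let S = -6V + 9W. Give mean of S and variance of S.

mean of S = (-6)·mean of V + 9·mean of W = (-6)·76.8 + 9·(-12) = -568.8.
variance of S = a²·variance of V + b²·variance of W + 2ab·Cov[V, W] with a = -6, b = 9.
= (-6)²·108 + 9²·91 + 2·(-6)·9·34
= 3888 + 7371 + (-3672) = 7587.

mean of S = -568.8, variance of S = 7587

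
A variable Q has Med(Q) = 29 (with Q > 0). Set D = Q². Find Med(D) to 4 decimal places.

Q² is monotone on this domain, so Med(D) = square(29) = 841.

Med(D) = 841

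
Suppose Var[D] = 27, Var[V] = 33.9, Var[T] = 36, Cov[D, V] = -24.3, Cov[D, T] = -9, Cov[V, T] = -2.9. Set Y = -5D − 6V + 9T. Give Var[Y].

Var[Y] = a²·Var[D] + b²·Var[V] + c²·Var[T] + 2ab·Cov[D, V] + 2ac·Cov[D, T] + 2bc·Cov[V, T], with a = -5, b = -6, c = 9.
= 675 + 1220.4 + 2916 + (-1458) + 810 + 313.2
= 4476.6.

Var[Y] = 4476.6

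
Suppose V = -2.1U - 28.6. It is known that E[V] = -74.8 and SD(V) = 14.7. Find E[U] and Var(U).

E[U] = 22, Var(U) = 49

From V = -2.1U - 28.6: E[V] = a·E[U] + b, so E[U] = (E[V] − b)/a = (-74.8 − (-28.6))/(-2.1) = 22.
Var(V) = 14.7² = 216.09.
Var(V) = a²·Var(U), so Var(U) = 216.09/(-2.1)² = 49.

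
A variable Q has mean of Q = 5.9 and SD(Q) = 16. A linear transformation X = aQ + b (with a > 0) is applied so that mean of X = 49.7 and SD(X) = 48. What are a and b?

a = 3, b = 32

SD(X) = a·SD(Q) (a > 0), so a = 48/16 = 3.
mean of X = a·mean of Q + b, so b = 49.7 − 3·5.9 = 32.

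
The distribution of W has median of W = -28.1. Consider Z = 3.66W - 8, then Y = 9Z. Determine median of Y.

median of Y = -997.614

median of Z = 3.66·(-28.1) + (-8) = -110.846.
median of Y = 9·(-110.846) = -997.614.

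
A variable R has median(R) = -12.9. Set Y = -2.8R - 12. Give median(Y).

median(Y) = 24.12

A linear map preserves order up to sign, so median(Y) = a·median(R) + b = (-2.8)·(-12.9) + (-12) = 24.12.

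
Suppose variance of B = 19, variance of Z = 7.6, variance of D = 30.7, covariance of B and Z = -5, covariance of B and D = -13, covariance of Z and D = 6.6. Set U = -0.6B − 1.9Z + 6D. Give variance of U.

variance of U = a²·variance of B + b²·variance of Z + c²·variance of D + 2ab·covariance of B and Z + 2ac·covariance of B and D + 2bc·covariance of Z and D, with a = -0.6, b = -1.9, c = 6.
= 6.84 + 27.436 + 1105.2 + (-11.4) + 93.6 + (-150.48)
= 1071.196.

variance of U = 1071.196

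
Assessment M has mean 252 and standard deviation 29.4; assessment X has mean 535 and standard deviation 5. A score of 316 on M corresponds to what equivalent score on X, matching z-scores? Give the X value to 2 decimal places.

X = 545.88

z = (316 − 252)/29.4 ≈ 2.1769.
X = 535 + z·5 = 535 + (316 − 252)·5/29.4 ≈ 545.88.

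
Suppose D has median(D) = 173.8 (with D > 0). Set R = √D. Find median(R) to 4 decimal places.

√D is monotone on this domain, so median(R) = √(173.8) ≈ 13.1833.

median(R) = 13.1833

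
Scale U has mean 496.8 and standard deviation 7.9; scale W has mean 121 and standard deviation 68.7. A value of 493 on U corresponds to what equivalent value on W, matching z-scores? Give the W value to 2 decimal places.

z = (493 − 496.8)/7.9 ≈ -0.481.
W = 121 + z·68.7 = 121 + (493 − 496.8)·68.7/7.9 ≈ 87.95.

W = 87.95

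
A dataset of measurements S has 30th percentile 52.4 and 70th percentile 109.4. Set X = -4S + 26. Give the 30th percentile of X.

30th percentile of X = -411.6

Since a = -4 < 0 the transformation is decreasing, reversing order: the 30th percentile of X corresponds to the 70th percentile of S.
So P_{30}(X) = a·P_{70}(S) + b = (-4)·109.4 + 26 = -411.6.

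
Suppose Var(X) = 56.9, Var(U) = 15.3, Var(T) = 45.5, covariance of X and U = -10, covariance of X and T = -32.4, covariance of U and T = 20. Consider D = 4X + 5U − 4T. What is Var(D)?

Var(D) = 1857.7

Var(D) = a²·Var(X) + b²·Var(U) + c²·Var(T) + 2ab·covariance of X and U + 2ac·covariance of X and T + 2bc·covariance of U and T, with a = 4, b = 5, c = -4.
= 910.4 + 382.5 + 728 + (-400) + 1036.8 + (-800)
= 1857.7.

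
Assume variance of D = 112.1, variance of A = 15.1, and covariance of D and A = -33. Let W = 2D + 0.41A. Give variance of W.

variance of W = 396.81831

variance of W = a²·variance of D + b²·variance of A + 2ab·covariance of D and A with a = 2, b = 0.41.
= 2²·112.1 + 0.41²·15.1 + 2·2·0.41·(-33)
= 448.4 + 2.53831 + (-54.12) = 396.81831.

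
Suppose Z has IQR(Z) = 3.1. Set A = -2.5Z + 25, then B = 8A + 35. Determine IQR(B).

IQR(B) = 62

IQR(A) = |-2.5|·3.1 = 7.75.
IQR(B) = |8|·7.75 = 62.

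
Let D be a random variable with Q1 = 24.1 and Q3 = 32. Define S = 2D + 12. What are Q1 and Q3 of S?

Q1(S) = 60.2, Q3(S) = 76

a = 2 > 0: Q1(S) = a·Q1(D)+b = 60.2, Q3(S) = a·Q3(D)+b = 76.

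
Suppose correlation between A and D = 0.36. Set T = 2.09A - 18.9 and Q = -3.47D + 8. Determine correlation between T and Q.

correlation between T and Q = -0.36

Linear rescalings preserve |correlation|; the slopes 2.09 and -3.47 have opposite signs, so the correlation flips sign: correlation between T and Q = −correlation between A and D = -0.36.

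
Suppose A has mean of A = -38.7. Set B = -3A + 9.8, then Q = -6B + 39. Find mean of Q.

mean of Q = -716.4

mean of B = (-3)·(-38.7) + 9.8 = 125.9.
mean of Q = (-6)·125.9 + 39 = -716.4.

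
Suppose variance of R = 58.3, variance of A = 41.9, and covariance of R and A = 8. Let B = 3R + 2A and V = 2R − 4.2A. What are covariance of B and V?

By bilinearity, covariance of B and V = ac·variance of R + bd·variance of A + (ad+bc)·covariance of R and A, with a=3, b=2, c=2, d=-4.2.
ac·variance of R = 3·2·58.3 = 349.8
bd·variance of A = 2·(-4.2)·41.9 = -351.96
(ad+bc)·covariance of R and A = (-8.6)·8 = -68.8
covariance of B and V = 349.8 + (-351.96) + (-68.8) = -70.96.

covariance of B and V = -70.96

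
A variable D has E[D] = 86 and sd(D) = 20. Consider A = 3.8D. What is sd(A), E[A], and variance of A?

A = 3.8D is linear with a = 3.8, b = 0.
sd(A) = |a|·sd(D) = |3.8|·20 = 76.
E[A] = a·E[D] + b = 3.8·86 = 326.8.
variance of D = 20² = 400.
variance of A = a²·variance of D = 3.8²·400 = 5776.

sd(A) = 76, E[A] = 326.8, variance of A = 5776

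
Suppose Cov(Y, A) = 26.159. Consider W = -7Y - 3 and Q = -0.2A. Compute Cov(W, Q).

Cov(W, Q) = a·c·Cov(Y, A) = (-7)·(-0.2)·26.159 = 36.6226. Additive constants drop out.

Cov(W, Q) = 36.6226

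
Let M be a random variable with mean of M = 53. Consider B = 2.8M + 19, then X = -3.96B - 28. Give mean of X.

mean of X = -690.904

mean of B = 2.8·53 + 19 = 167.4.
mean of X = (-3.96)·167.4 + (-28) = -690.904.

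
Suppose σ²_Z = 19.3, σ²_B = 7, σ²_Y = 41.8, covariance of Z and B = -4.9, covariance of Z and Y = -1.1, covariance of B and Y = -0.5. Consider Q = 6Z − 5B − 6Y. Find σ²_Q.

σ²_Q = 2717.8

σ²_Q = a²·σ²_Z + b²·σ²_B + c²·σ²_Y + 2ab·covariance of Z and B + 2ac·covariance of Z and Y + 2bc·covariance of B and Y, with a = 6, b = -5, c = -6.
= 694.8 + 175 + 1504.8 + 294 + 79.2 + (-30)
= 2717.8.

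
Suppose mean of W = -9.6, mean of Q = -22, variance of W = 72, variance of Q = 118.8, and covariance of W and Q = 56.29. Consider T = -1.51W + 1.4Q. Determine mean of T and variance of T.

mean of T = (-1.51)·mean of W + 1.4·mean of Q = (-1.51)·(-9.6) + 1.4·(-22) = -16.304.
variance of T = a²·variance of W + b²·variance of Q + 2ab·covariance of W and Q with a = -1.51, b = 1.4.
= (-1.51)²·72 + 1.4²·118.8 + 2·(-1.51)·1.4·56.29
= 164.1672 + 232.848 + (-237.99412) = 159.02108.

mean of T = -16.304, variance of T = 159.02108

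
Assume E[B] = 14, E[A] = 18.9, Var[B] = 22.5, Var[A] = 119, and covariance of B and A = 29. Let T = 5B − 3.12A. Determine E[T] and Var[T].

E[T] = 11.032, Var[T] = 816.0936

E[T] = 5·E[B] + (-3.12)·E[A] = 5·14 + (-3.12)·18.9 = 11.032.
Var[T] = a²·Var[B] + b²·Var[A] + 2ab·covariance of B and A with a = 5, b = -3.12.
= 5²·22.5 + (-3.12)²·119 + 2·5·(-3.12)·29
= 562.5 + 1158.3936 + (-904.8) = 816.0936.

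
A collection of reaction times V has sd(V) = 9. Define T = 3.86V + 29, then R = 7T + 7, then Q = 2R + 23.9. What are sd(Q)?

sd(Q) = 486.36

sd(T) = |3.86|·9 = 34.74.
sd(R) = |7|·34.74 = 243.18.
sd(Q) = |2|·243.18 = 486.36.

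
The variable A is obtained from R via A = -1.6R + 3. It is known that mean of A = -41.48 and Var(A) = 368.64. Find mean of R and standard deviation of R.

From A = -1.6R + 3: mean of A = a·mean of R + b, so mean of R = (mean of A − b)/a = (-41.48 − 3)/(-1.6) = 27.8.
standard deviation of A = √368.64 = 19.2.
standard deviation of A = |a|·standard deviation of R, so standard deviation of R = 19.2/|-1.6| = 12.

mean of R = 27.8, standard deviation of R = 12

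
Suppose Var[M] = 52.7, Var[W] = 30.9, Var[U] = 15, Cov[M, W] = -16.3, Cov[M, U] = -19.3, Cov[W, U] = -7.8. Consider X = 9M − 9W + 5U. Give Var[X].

Var[X] = a²·Var[M] + b²·Var[W] + c²·Var[U] + 2ab·Cov[M, W] + 2ac·Cov[M, U] + 2bc·Cov[W, U], with a = 9, b = -9, c = 5.
= 4268.7 + 2502.9 + 375 + 2640.6 + (-1737) + 702
= 8752.2.

Var[X] = 8752.2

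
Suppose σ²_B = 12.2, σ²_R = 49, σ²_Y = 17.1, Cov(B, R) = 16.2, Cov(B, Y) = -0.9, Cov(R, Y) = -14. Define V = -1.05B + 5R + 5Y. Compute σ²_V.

σ²_V = 805.3005

σ²_V = a²·σ²_B + b²·σ²_R + c²·σ²_Y + 2ab·Cov(B, R) + 2ac·Cov(B, Y) + 2bc·Cov(R, Y), with a = -1.05, b = 5, c = 5.
= 13.4505 + 1225 + 427.5 + (-170.1) + 9.45 + (-700)
= 805.3005.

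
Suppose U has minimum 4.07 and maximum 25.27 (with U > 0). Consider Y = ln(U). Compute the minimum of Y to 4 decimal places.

min(Y) = 1.4036

ln(U) is increasing on this domain, so min(Y) comes from min(U) = 4.07: min(Y) = ln(4.07) ≈ 1.4036.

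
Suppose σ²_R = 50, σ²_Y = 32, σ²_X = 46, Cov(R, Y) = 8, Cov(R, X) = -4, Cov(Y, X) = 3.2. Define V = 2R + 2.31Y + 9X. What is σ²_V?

σ²_V = 4159.7312

σ²_V = a²·σ²_R + b²·σ²_Y + c²·σ²_X + 2ab·Cov(R, Y) + 2ac·Cov(R, X) + 2bc·Cov(Y, X), with a = 2, b = 2.31, c = 9.
= 200 + 170.7552 + 3726 + 73.92 + (-144) + 133.056
= 4159.7312.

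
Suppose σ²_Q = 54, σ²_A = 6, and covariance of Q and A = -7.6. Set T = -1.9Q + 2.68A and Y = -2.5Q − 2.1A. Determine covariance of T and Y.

covariance of T and Y = 243.328

By bilinearity, covariance of T and Y = ac·σ²_Q + bd·σ²_A + (ad+bc)·covariance of Q and A, with a=-1.9, b=2.68, c=-2.5, d=-2.1.
ac·σ²_Q = (-1.9)·(-2.5)·54 = 256.5
bd·σ²_A = 2.68·(-2.1)·6 = -33.768
(ad+bc)·covariance of Q and A = (-2.71)·(-7.6) = 20.596
covariance of T and Y = 256.5 + (-33.768) + 20.596 = 243.328.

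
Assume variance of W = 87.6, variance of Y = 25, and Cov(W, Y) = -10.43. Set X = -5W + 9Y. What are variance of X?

variance of X = a²·variance of W + b²·variance of Y + 2ab·Cov(W, Y) with a = -5, b = 9.
= (-5)²·87.6 + 9²·25 + 2·(-5)·9·(-10.43)
= 2190 + 2025 + 938.7 = 5153.7.

variance of X = 5153.7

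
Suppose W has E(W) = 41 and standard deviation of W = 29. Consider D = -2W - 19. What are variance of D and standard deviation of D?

D = -2W - 19 is linear with a = -2, b = -19.
variance of W = 29² = 841.
variance of D = a²·variance of W = (-2)²·841 = 3364 (the additive constant -19 does not affect variance).
standard deviation of D = |a|·standard deviation of W = |-2|·29 = 58.

variance of D = 3364, standard deviation of D = 58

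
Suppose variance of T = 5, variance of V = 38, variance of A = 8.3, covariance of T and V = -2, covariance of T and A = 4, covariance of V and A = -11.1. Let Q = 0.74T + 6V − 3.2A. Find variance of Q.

variance of Q = a²·variance of T + b²·variance of V + c²·variance of A + 2ab·covariance of T and V + 2ac·covariance of T and A + 2bc·covariance of V and A, with a = 0.74, b = 6, c = -3.2.
= 2.738 + 1368 + 84.992 + (-17.76) + (-18.944) + 426.24
= 1845.266.

variance of Q = 1845.266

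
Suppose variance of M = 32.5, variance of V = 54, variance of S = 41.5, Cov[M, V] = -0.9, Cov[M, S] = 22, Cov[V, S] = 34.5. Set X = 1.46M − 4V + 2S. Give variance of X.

variance of X = a²·variance of M + b²·variance of V + c²·variance of S + 2ab·Cov[M, V] + 2ac·Cov[M, S] + 2bc·Cov[V, S], with a = 1.46, b = -4, c = 2.
= 69.277 + 864 + 166 + 10.512 + 128.48 + (-552)
= 686.269.

variance of X = 686.269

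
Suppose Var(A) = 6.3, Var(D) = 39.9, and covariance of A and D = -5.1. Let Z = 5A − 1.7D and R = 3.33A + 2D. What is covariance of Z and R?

covariance of Z and R = -52.8939

By bilinearity, covariance of Z and R = ac·Var(A) + bd·Var(D) + (ad+bc)·covariance of A and D, with a=5, b=-1.7, c=3.33, d=2.
ac·Var(A) = 5·3.33·6.3 = 104.895
bd·Var(D) = (-1.7)·2·39.9 = -135.66
(ad+bc)·covariance of A and D = (4.339)·(-5.1) = -22.1289
covariance of Z and R = 104.895 + (-135.66) + (-22.1289) = -52.8939.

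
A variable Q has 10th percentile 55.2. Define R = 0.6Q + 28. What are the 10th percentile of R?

Since a = 0.6 > 0 the transformation is increasing, so the 10th percentile of R = a·(P_{10} of Q) + b = 0.6·55.2 + 28 = 61.12.

10th percentile of R = 61.12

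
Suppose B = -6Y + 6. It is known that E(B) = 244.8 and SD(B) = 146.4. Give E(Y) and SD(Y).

E(Y) = -39.8, SD(Y) = 24.4

From B = -6Y + 6: E(B) = a·E(Y) + b, so E(Y) = (E(B) − b)/a = (244.8 − 6)/(-6) = -39.8.
SD(B) = |a|·SD(Y), so SD(Y) = 146.4/|-6| = 24.4.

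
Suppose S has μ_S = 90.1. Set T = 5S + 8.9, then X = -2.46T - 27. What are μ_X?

μ_T = 5·90.1 + 8.9 = 459.4.
μ_X = (-2.46)·459.4 + (-27) = -1157.124.

μ_X = -1157.124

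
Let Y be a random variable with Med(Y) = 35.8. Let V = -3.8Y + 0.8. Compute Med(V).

A linear map preserves order up to sign, so Med(V) = a·Med(Y) + b = (-3.8)·35.8 + 0.8 = -135.24.

Med(V) = -135.24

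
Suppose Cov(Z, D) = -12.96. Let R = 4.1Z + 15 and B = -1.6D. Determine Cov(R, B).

Cov(R, B) = a·c·Cov(Z, D) = 4.1·(-1.6)·(-12.96) = 85.0176. Additive constants drop out.

Cov(R, B) = 85.0176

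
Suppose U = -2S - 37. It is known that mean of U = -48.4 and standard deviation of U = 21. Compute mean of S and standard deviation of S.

mean of S = 5.7, standard deviation of S = 10.5

From U = -2S - 37: mean of U = a·mean of S + b, so mean of S = (mean of U − b)/a = (-48.4 − (-37))/(-2) = 5.7.
standard deviation of U = |a|·standard deviation of S, so standard deviation of S = 21/|-2| = 10.5.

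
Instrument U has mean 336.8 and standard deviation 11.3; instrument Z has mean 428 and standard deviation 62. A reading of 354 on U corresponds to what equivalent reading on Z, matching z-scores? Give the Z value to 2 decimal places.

z = (354 − 336.8)/11.3 ≈ 1.5221.
Z = 428 + z·62 = 428 + (354 − 336.8)·62/11.3 ≈ 522.37.

Z = 522.37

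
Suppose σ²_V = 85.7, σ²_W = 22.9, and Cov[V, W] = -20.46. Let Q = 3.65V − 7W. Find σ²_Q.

σ²_Q = a²·σ²_V + b²·σ²_W + 2ab·Cov[V, W] with a = 3.65, b = -7.
= 3.65²·85.7 + (-7)²·22.9 + 2·3.65·(-7)·(-20.46)
= 1141.73825 + 1122.1 + 1045.506 = 3309.34425.

σ²_Q = 3309.34425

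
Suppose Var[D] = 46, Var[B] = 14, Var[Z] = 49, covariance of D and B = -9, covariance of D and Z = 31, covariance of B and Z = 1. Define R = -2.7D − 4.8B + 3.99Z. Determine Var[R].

Var[R] = 498.4749

Var[R] = a²·Var[D] + b²·Var[B] + c²·Var[Z] + 2ab·covariance of D and B + 2ac·covariance of D and Z + 2bc·covariance of B and Z, with a = -2.7, b = -4.8, c = 3.99.
= 335.34 + 322.56 + 780.0849 + (-233.28) + (-667.926) + (-38.304)
= 498.4749.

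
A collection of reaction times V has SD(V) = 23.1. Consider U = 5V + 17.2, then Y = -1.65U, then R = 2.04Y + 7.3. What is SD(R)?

SD(U) = |5|·23.1 = 115.5.
SD(Y) = |-1.65|·115.5 = 190.575.
SD(R) = |2.04|·190.575 = 388.773.

SD(R) = 388.773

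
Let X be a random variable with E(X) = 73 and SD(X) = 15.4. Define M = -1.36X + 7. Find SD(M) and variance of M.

M = -1.36X + 7 is linear with a = -1.36, b = 7.
SD(M) = |a|·SD(X) = |-1.36|·15.4 = 20.944.
variance of X = 15.4² = 237.16.
variance of M = a²·variance of X = (-1.36)²·237.16 = 438.651136 (the additive constant 7 does not affect variance).

SD(M) = 20.944, variance of M = 438.651136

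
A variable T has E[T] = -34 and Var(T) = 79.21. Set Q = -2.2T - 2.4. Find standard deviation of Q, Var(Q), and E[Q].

Q = -2.2T - 2.4 is linear with a = -2.2, b = -2.4.
standard deviation of T = √79.21 = 8.9.
standard deviation of Q = |a|·standard deviation of T = |-2.2|·8.9 = 19.58.
Var(Q) = a²·Var(T) = (-2.2)²·79.21 = 383.3764 (the additive constant -2.4 does not affect variance).
E[Q] = a·E[T] + b = (-2.2)·(-34) + (-2.4) = 72.4.

standard deviation of Q = 19.58, Var(Q) = 383.3764, E[Q] = 72.4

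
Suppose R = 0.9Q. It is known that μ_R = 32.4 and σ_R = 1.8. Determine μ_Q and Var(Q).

From R = 0.9Q: μ_R = a·μ_Q + b, so μ_Q = (μ_R − b)/a = (32.4 − 0)/0.9 = 36.
Var(R) = 1.8² = 3.24.
Var(R) = a²·Var(Q), so Var(Q) = 3.24/0.9² = 4.

μ_Q = 36, Var(Q) = 4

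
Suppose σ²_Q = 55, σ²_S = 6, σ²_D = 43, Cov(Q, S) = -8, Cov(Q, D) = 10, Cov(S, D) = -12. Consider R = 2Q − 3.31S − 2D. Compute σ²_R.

σ²_R = 324.7766

σ²_R = a²·σ²_Q + b²·σ²_S + c²·σ²_D + 2ab·Cov(Q, S) + 2ac·Cov(Q, D) + 2bc·Cov(S, D), with a = 2, b = -3.31, c = -2.
= 220 + 65.7366 + 172 + 105.92 + (-80) + (-158.88)
= 324.7766.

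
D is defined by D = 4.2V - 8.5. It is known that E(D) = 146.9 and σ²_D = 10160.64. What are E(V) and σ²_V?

E(V) = 37, σ²_V = 576

From D = 4.2V - 8.5: E(D) = a·E(V) + b, so E(V) = (E(D) − b)/a = (146.9 − (-8.5))/4.2 = 37.
σ²_D = a²·σ²_V, so σ²_V = 10160.64/4.2² = 576.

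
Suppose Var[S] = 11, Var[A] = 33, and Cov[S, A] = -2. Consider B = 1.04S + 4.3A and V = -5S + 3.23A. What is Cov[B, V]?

By bilinearity, Cov[B, V] = ac·Var[S] + bd·Var[A] + (ad+bc)·Cov[S, A], with a=1.04, b=4.3, c=-5, d=3.23.
ac·Var[S] = 1.04·(-5)·11 = -57.2
bd·Var[A] = 4.3·3.23·33 = 458.337
(ad+bc)·Cov[S, A] = (-18.1408)·(-2) = 36.2816
Cov[B, V] = -57.2 + 458.337 + 36.2816 = 437.4186.

Cov[B, V] = 437.4186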